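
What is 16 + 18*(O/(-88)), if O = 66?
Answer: 5/2 ≈ 2.5000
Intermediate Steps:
16 + 18*(O/(-88)) = 16 + 18*(66/(-88)) = 16 + 18*(66*(-1/88)) = 16 + 18*(-¾) = 16 - 27/2 = 5/2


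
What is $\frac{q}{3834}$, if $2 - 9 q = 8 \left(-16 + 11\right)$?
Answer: $\frac{7}{5751} \approx 0.0012172$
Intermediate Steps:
$q = \frac{14}{3}$ ($q = \frac{2}{9} - \frac{8 \left(-16 + 11\right)}{9} = \frac{2}{9} - \frac{8 \left(-5\right)}{9} = \frac{2}{9} - - \frac{40}{9} = \frac{2}{9} + \frac{40}{9} = \frac{14}{3} \approx 4.6667$)
$\frac{q}{3834} = \frac{14}{3 \cdot 3834} = \frac{14}{3} \cdot \frac{1}{3834} = \frac{7}{5751}$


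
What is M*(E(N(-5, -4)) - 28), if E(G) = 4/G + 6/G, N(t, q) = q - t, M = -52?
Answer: 936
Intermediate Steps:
E(G) = 10/G
M*(E(N(-5, -4)) - 28) = -52*(10/(-4 - 1*(-5)) - 28) = -52*(10/(-4 + 5) - 28) = -52*(10/1 - 28) = -52*(10*1 - 28) = -52*(10 - 28) = -52*(-18) = 936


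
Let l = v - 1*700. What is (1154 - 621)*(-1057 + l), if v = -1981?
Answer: -1992354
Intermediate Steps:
l = -2681 (l = -1981 - 1*700 = -1981 - 700 = -2681)
(1154 - 621)*(-1057 + l) = (1154 - 621)*(-1057 - 2681) = 533*(-3738) = -1992354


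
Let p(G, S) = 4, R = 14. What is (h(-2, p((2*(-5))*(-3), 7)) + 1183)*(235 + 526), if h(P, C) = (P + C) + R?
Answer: 912439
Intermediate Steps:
h(P, C) = 14 + C + P (h(P, C) = (P + C) + 14 = (C + P) + 14 = 14 + C + P)
(h(-2, p((2*(-5))*(-3), 7)) + 1183)*(235 + 526) = ((14 + 4 - 2) + 1183)*(235 + 526) = (16 + 1183)*761 = 1199*761 = 912439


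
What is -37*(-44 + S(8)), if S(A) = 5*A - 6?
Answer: 370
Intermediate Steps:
S(A) = -6 + 5*A
-37*(-44 + S(8)) = -37*(-44 + (-6 + 5*8)) = -37*(-44 + (-6 + 40)) = -37*(-44 + 34) = -37*(-10) = 370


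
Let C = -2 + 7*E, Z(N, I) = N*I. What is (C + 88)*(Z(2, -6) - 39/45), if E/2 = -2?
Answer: -11194/15 ≈ -746.27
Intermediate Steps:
E = -4 (E = 2*(-2) = -4)
Z(N, I) = I*N
C = -30 (C = -2 + 7*(-4) = -2 - 28 = -30)
(C + 88)*(Z(2, -6) - 39/45) = (-30 + 88)*(-6*2 - 39/45) = 58*(-12 - 39*1/45) = 58*(-12 - 13/15) = 58*(-193/15) = -11194/15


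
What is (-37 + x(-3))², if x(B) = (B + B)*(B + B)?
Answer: 1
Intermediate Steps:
x(B) = 4*B² (x(B) = (2*B)*(2*B) = 4*B²)
(-37 + x(-3))² = (-37 + 4*(-3)²)² = (-37 + 4*9)² = (-37 + 36)² = (-1)² = 1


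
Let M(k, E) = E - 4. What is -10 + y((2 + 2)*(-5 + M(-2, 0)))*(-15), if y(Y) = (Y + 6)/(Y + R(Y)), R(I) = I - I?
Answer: -45/2 ≈ -22.500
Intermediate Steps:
M(k, E) = -4 + E
R(I) = 0
y(Y) = (6 + Y)/Y (y(Y) = (Y + 6)/(Y + 0) = (6 + Y)/Y)
-10 + y((2 + 2)*(-5 + M(-2, 0)))*(-15) = -10 + ((6 + (2 + 2)*(-5 + (-4 + 0)))/(((2 + 2)*(-5 + (-4 + 0)))))*(-15) = -10 + ((6 + 4*(-5 - 4))/((4*(-5 - 4))))*(-15) = -10 + ((6 + 4*(-9))/((4*(-9))))*(-15) = -10 + ((6 - 36)/(-36))*(-15) = -10 - 1/36*(-30)*(-15) = -10 + (⅚)*(-15) = -10 - 25/2 = -45/2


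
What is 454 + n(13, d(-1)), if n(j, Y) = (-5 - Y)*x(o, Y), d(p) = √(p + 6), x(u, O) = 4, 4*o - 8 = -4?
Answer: 434 - 4*√5 ≈ 425.06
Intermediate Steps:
o = 1 (o = 2 + (¼)*(-4) = 2 - 1 = 1)
d(p) = √(6 + p)
n(j, Y) = -20 - 4*Y (n(j, Y) = (-5 - Y)*4 = -20 - 4*Y)
454 + n(13, d(-1)) = 454 + (-20 - 4*√(6 - 1)) = 454 + (-20 - 4*√5) = 434 - 4*√5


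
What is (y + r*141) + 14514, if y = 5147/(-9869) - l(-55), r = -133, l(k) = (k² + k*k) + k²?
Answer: -131401013/9869 ≈ -13315.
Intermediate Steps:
l(k) = 3*k² (l(k) = (k² + k²) + k² = 2*k² + k² = 3*k²)
y = -89566322/9869 (y = 5147/(-9869) - 3*(-55)² = 5147*(-1/9869) - 3*3025 = -5147/9869 - 1*9075 = -5147/9869 - 9075 = -89566322/9869 ≈ -9075.5)
(y + r*141) + 14514 = (-89566322/9869 - 133*141) + 14514 = (-89566322/9869 - 18753) + 14514 = -274639679/9869 + 14514 = -131401013/9869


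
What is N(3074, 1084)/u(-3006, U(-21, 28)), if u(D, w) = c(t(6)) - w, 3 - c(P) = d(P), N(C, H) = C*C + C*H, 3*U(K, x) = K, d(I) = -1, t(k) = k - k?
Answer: 1161972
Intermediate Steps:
t(k) = 0
U(K, x) = K/3
N(C, H) = C² + C*H
c(P) = 4 (c(P) = 3 - 1*(-1) = 3 + 1 = 4)
u(D, w) = 4 - w
N(3074, 1084)/u(-3006, U(-21, 28)) = (3074*(3074 + 1084))/(4 - (-21)/3) = (3074*4158)/(4 - 1*(-7)) = 12781692/(4 + 7) = 12781692/11 = 12781692*(1/11) = 1161972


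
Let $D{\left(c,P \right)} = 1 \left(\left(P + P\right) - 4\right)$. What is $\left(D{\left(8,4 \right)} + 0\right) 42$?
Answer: $168$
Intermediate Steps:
$D{\left(c,P \right)} = -4 + 2 P$ ($D{\left(c,P \right)} = 1 \left(2 P - 4\right) = 1 \left(-4 + 2 P\right) = -4 + 2 P$)
$\left(D{\left(8,4 \right)} + 0\right) 42 = \left(\left(-4 + 2 \cdot 4\right) + 0\right) 42 = \left(\left(-4 + 8\right) + 0\right) 42 = \left(4 + 0\right) 42 = 4 \cdot 42 = 168$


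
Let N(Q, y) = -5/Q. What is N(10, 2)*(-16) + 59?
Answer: 67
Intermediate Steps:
N(10, 2)*(-16) + 59 = -5/10*(-16) + 59 = -5*⅒*(-16) + 59 = -½*(-16) + 59 = 8 + 59 = 67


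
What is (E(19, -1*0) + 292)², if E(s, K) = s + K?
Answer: 96721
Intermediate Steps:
E(s, K) = K + s
(E(19, -1*0) + 292)² = ((-1*0 + 19) + 292)² = ((0 + 19) + 292)² = (19 + 292)² = 311² = 96721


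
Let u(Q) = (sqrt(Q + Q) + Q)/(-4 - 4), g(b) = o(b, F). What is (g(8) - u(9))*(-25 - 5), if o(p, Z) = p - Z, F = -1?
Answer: -1215/4 - 45*sqrt(2)/4 ≈ -319.66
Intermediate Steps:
g(b) = 1 + b (g(b) = b - 1*(-1) = b + 1 = 1 + b)
u(Q) = -Q/8 - sqrt(2)*sqrt(Q)/8 (u(Q) = (sqrt(2*Q) + Q)/(-8) = (sqrt(2)*sqrt(Q) + Q)*(-1/8) = (Q + sqrt(2)*sqrt(Q))*(-1/8) = -Q/8 - sqrt(2)*sqrt(Q)/8)
(g(8) - u(9))*(-25 - 5) = ((1 + 8) - (-1/8*9 - sqrt(2)*sqrt(9)/8))*(-25 - 5) = (9 - (-9/8 - 1/8*sqrt(2)*3))*(-30) = (9 - (-9/8 - 3*sqrt(2)/8))*(-30) = (9 + (9/8 + 3*sqrt(2)/8))*(-30) = (81/8 + 3*sqrt(2)/8)*(-30) = -1215/4 - 45*sqrt(2)/4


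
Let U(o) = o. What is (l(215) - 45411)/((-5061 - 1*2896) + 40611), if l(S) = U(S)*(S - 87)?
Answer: -17891/32654 ≈ -0.54790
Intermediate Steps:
l(S) = S*(-87 + S) (l(S) = S*(S - 87) = S*(-87 + S))
(l(215) - 45411)/((-5061 - 1*2896) + 40611) = (215*(-87 + 215) - 45411)/((-5061 - 1*2896) + 40611) = (215*128 - 45411)/((-5061 - 2896) + 40611) = (27520 - 45411)/(-7957 + 40611) = -17891/32654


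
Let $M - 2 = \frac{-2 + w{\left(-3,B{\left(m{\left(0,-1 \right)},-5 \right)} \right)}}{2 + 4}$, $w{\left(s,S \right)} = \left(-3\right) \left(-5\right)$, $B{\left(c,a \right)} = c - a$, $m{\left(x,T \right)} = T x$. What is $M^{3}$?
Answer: $\frac{15625}{216} \approx 72.338$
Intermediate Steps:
$w{\left(s,S \right)} = 15$
$M = \frac{25}{6}$ ($M = 2 + \frac{-2 + 15}{2 + 4} = 2 + \frac{13}{6} = \frac{25}{6} \approx 4.1667$)
$M^{3} = \left(\frac{25}{6}\right)^{3} = \frac{15625}{216}$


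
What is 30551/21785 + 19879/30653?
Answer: 1369543818/667775605 ≈ 2.0509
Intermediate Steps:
30551/21785 + 19879/30653 = 1369543818/667775605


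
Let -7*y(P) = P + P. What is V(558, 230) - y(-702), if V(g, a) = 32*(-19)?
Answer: -5660/7 ≈ -808.57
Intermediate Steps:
V(g, a) = -608
y(P) = -2*P/7 (y(P) = -(P + P)/7 = -2*P/7)
V(558, 230) - y(-702) = -608 - (-2)*(-702)/7 = -608 - 1*1404/7 = -608 - 1404/7 = -5660/7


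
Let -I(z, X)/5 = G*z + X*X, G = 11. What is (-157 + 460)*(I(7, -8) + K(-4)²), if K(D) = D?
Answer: -208767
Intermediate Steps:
I(z, X) = -55*z - 5*X² (I(z, X) = -5*(11*z + X*X) = -5*(11*z + X²) = -5*(X² + 11*z) = -55*z - 5*X²)
(-157 + 460)*(I(7, -8) + K(-4)²) = (-157 + 460)*((-55*7 - 5*(-8)²) + (-4)²) = 303*((-385 - 5*64) + 16) = 303*((-385 - 320) + 16) = 303*(-705 + 16) = 303*(-689) = -208767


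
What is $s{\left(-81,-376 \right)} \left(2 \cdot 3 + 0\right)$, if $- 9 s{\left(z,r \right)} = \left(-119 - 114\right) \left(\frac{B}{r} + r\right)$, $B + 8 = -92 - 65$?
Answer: $- \frac{32902163}{564} \approx -58337.0$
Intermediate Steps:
$B = -165$ ($B = -8 - 157 = -165$)
$s{\left(z,r \right)} = - \frac{12815}{3 r} + \frac{233 r}{9}$ ($s{\left(z,r \right)} = - \frac{\left(-119 - 114\right) \left(- \frac{165}{r} + r\right)}{9} = - \frac{\left(-233\right) \left(r - \frac{165}{r}\right)}{9} = - \frac{- 233 r + \frac{38445}{r}}{9} = - \frac{12815}{3 r} + \frac{233 r}{9}$)
$s{\left(-81,-376 \right)} \left(2 \cdot 3 + 0\right) = \frac{233 \left(-165 + \left(-376\right)^{2}\right)}{9 \left(-376\right)} \left(2 \cdot 3 + 0\right) = \frac{233}{9} \left(- \frac{1}{376}\right) \left(-165 + 141376\right) \left(6 + 0\right) = \frac{233}{9} \left(- \frac{1}{376}\right) 141211 \cdot 6 = \left(- \frac{32902163}{3384}\right) 6 = - \frac{32902163}{564}$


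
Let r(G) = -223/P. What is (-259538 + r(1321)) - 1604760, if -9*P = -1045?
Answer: -1948193417/1045 ≈ -1.8643e+6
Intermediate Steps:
P = 1045/9 (P = -1/9*(-1045) = 1045/9 ≈ 116.11)
r(G) = -2007/1045 (r(G) = -223/1045/9 = -223*9/1045 = -2007/1045)
(-259538 + r(1321)) - 1604760 = (-259538 - 2007/1045) - 1604760 = -271219217/1045 - 1604760 = -1948193417/1045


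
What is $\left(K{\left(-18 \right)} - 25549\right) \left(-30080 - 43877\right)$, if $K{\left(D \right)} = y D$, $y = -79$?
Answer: $1784360539$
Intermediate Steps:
$K{\left(D \right)} = - 79 D$
$\left(K{\left(-18 \right)} - 25549\right) \left(-30080 - 43877\right) = \left(\left(-79\right) \left(-18\right) - 25549\right) \left(-30080 - 43877\right) = \left(1422 - 25549\right) \left(-73957\right) = \left(-24127\right) \left(-73957\right) = 1784360539$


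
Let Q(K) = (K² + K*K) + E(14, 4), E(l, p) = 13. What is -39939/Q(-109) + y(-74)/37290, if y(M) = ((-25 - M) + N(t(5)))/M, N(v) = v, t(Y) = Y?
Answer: -1224570631/728957350 ≈ -1.6799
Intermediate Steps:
Q(K) = 13 + 2*K² (Q(K) = (K² + K*K) + 13 = (K² + K²) + 13 = 2*K² + 13 = 13 + 2*K²)
y(M) = (-20 - M)/M (y(M) = ((-25 - M) + 5)/M = (-20 - M)/M)
-39939/Q(-109) + y(-74)/37290 = -39939/(13 + 2*(-109)²) + ((-20 - 1*(-74))/(-74))/37290 = -39939/(13 + 2*11881) - (-20 + 74)/74*(1/37290) = -39939/(13 + 23762) - 1/74*54*(1/37290) = -39939/23775 - 27/37*1/37290 = -39939*1/23775 - 9/459910 = -13313/7925 - 9/459910 = -1224570631/728957350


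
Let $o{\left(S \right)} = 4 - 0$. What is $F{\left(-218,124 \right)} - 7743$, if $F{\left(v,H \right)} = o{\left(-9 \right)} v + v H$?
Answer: $-35647$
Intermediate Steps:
$o{\left(S \right)} = 4$ ($o{\left(S \right)} = 4 + 0 = 4$)
$F{\left(v,H \right)} = 4 v + H v$ ($F{\left(v,H \right)} = 4 v + v H = 4 v + H v$)
$F{\left(-218,124 \right)} - 7743 = - 218 \left(4 + 124\right) - 7743 = \left(-218\right) 128 - 7743 = -27904 - 7743 = -35647$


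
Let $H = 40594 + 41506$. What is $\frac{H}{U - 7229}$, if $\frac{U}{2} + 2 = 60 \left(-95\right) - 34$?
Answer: $- \frac{82100}{18701} \approx -4.3901$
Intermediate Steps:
$U = -11472$ ($U = -4 + 2 \left(60 \left(-95\right) - 34\right) = -4 + 2 \left(-5700 - 34\right) = -4 + 2 \left(-5734\right) = -4 - 11468 = -11472$)
$H = 82100$
$\frac{H}{U - 7229} = \frac{82100}{-11472 - 7229} = \frac{82100}{-18701} = 82100 \left(- \frac{1}{18701}\right) = - \frac{82100}{18701}$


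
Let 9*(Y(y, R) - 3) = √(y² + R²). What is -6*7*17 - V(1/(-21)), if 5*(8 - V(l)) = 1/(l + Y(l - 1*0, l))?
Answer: -561955679/778405 - 189*√2/1556810 ≈ -721.93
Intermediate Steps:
Y(y, R) = 3 + √(R² + y²)/9 (Y(y, R) = 3 + √(y² + R²)/9 = 3 + √(R² + y²)/9)
V(l) = 8 - 1/(5*(3 + l + √2*√(l²)/9)) (V(l) = 8 - 1/(5*(l + (3 + √(l² + (l - 1*0)²)/9))) = 8 - 1/(5*(l + (3 + √(l² + (l + 0)²)/9))) = 8 - 1/(5*(l + (3 + √(l² + l²)/9))) = 8 - 1/(5*(l + (3 + √(2*l²)/9))) = 8 - 1/(5*(l + (3 + (√2*√(l²))/9))) = 8 - 1/(5*(l + (3 + √2*√(l²)/9))) = 8 - 1/(5*(3 + l + √2*√(l²)/9)))
-6*7*17 - V(1/(-21)) = -6*7*17 - (1071 + 360/(-21) + 40*√2*√((1/(-21))²))/(5*(27 + 9/(-21) + √2*√((1/(-21))²))) = -42*17 - (1071 + 360*(-1/21) + 40*√2*√((-1/21)²))/(5*(27 + 9*(-1/21) + √2*√((-1/21)²))) = -714 - (1071 - 120/7 + 40*√2*√(1/441))/(5*(27 - 3/7 + √2*√(1/441))) = -714 - (1071 - 120/7 + 40*√2*(1/21))/(5*(27 - 3/7 + √2*(1/21))) = -714 - (1071 - 120/7 + 40*√2/21)/(5*(27 - 3/7 + √2/21)) = -714 - (7377/7 + 40*√2/21)/(5*(186/7 + √2/21))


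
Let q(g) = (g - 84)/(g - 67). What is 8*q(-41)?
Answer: 250/27 ≈ 9.2593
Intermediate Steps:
q(g) = (-84 + g)/(-67 + g)
8*q(-41) = 8*((-84 - 41)/(-67 - 41)) = 8*(-125/(-108)) = 8*(-1/108*(-125)) = 8*(125/108) = 250/27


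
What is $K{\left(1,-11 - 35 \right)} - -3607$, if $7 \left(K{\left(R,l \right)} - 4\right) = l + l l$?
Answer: $\frac{27347}{7} \approx 3906.7$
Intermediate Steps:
$K{\left(R,l \right)} = 4 + \frac{l}{7} + \frac{l^{2}}{7}$ ($K{\left(R,l \right)} = 4 + \frac{l + l l}{7} = 4 + \frac{l + l^{2}}{7} = 4 + \left(\frac{l}{7} + \frac{l^{2}}{7}\right) = 4 + \frac{l}{7} + \frac{l^{2}}{7}$)
$K{\left(1,-11 - 35 \right)} - -3607 = \left(4 + \frac{-11 - 35}{7} + \frac{\left(-11 - 35\right)^{2}}{7}\right) - -3607 = \left(4 + \frac{-11 - 35}{7} + \frac{\left(-11 - 35\right)^{2}}{7}\right) + 3607 = \left(4 + \frac{1}{7} \left(-46\right) + \frac{\left(-46\right)^{2}}{7}\right) + 3607 = \left(4 - \frac{46}{7} + \frac{1}{7} \cdot 2116\right) + 3607 = \left(4 - \frac{46}{7} + \frac{2116}{7}\right) + 3607 = \frac{2098}{7} + 3607 = \frac{27347}{7}$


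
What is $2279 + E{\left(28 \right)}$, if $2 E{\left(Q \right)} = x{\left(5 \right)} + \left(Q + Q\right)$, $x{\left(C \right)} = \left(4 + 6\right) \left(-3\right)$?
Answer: $2292$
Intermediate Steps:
$x{\left(C \right)} = -30$ ($x{\left(C \right)} = 10 \left(-3\right) = -30$)
$E{\left(Q \right)} = -15 + Q$ ($E{\left(Q \right)} = \frac{-30 + \left(Q + Q\right)}{2} = \frac{-30 + 2 Q}{2} = -15 + Q$)
$2279 + E{\left(28 \right)} = 2279 + \left(-15 + 28\right) = 2279 + 13 = 2292$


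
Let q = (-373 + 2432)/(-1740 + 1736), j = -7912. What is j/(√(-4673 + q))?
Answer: 15824*I*√20751/20751 ≈ 109.85*I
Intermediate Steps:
q = -2059/4 (q = 2059/(-4) = 2059*(-¼) = -2059/4 ≈ -514.75)
j/(√(-4673 + q)) = -7912/√(-4673 - 2059/4) = -7912*(-2*I*√20751/20751) = -(-15824)*I*√20751/20751 = 15824*I*√20751/20751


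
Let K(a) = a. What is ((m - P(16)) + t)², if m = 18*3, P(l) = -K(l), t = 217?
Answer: 82369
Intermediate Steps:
P(l) = -l
m = 54
((m - P(16)) + t)² = ((54 - (-1)*16) + 217)² = ((54 - 1*(-16)) + 217)² = ((54 + 16) + 217)² = (70 + 217)² = 287² = 82369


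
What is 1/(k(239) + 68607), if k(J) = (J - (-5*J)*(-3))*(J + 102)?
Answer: -1/1072379 ≈ -9.3251e-7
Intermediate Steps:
k(J) = -14*J*(102 + J) (k(J) = (J - 15*J)*(102 + J) = (-14*J)*(102 + J) = -14*J*(102 + J))
1/(k(239) + 68607) = 1/(-14*239*(102 + 239) + 68607) = 1/(-14*239*341 + 68607) = 1/(-1140986 + 68607) = 1/(-1072379) = -1/1072379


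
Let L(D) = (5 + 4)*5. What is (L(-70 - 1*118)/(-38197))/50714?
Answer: -45/1937122658 ≈ -2.3230e-8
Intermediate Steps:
L(D) = 45 (L(D) = 9*5 = 45)
(L(-70 - 1*118)/(-38197))/50714 = (45/(-38197))/50714 = (45*(-1/38197))*(1/50714) = -45/38197*1/50714 = -45/1937122658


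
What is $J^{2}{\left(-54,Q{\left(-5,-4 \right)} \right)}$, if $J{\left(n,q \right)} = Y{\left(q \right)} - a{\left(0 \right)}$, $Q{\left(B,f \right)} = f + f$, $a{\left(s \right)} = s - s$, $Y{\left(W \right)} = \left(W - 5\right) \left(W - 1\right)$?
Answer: $13689$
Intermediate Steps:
$Y{\left(W \right)} = \left(-1 + W\right) \left(-5 + W\right)$ ($Y{\left(W \right)} = \left(-5 + W\right) \left(-1 + W\right) = \left(-1 + W\right) \left(-5 + W\right)$)
$a{\left(s \right)} = 0$
$Q{\left(B,f \right)} = 2 f$
$J{\left(n,q \right)} = 5 + q^{2} - 6 q$ ($J{\left(n,q \right)} = \left(5 + q^{2} - 6 q\right) - 0 = \left(5 + q^{2} - 6 q\right) + 0 = 5 + q^{2} - 6 q$)
$J^{2}{\left(-54,Q{\left(-5,-4 \right)} \right)} = \left(5 + \left(2 \left(-4\right)\right)^{2} - 6 \cdot 2 \left(-4\right)\right)^{2} = \left(5 + \left(-8\right)^{2} - -48\right)^{2} = \left(5 + 64 + 48\right)^{2} = 117^{2} = 13689$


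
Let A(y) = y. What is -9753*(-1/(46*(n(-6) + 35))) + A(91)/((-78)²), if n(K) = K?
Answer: 2286871/312156 ≈ 7.3260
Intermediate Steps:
-9753*(-1/(46*(n(-6) + 35))) + A(91)/((-78)²) = -9753*(-1/(46*(-6 + 35))) + 91/((-78)²) = -9753/(29*(-46)) + 91/6084 = -9753/(-1334) + 91*(1/6084) = -9753*(-1/1334) + 7/468 = 9753/1334 + 7/468 = 2286871/312156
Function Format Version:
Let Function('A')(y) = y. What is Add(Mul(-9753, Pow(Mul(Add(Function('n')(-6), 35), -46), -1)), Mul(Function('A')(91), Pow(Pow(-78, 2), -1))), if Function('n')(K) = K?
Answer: Rational(2286871, 312156) ≈ 7.3260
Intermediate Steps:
Add(Mul(-9753, Pow(Mul(Add(Function('n')(-6), 35), -46), -1)), Mul(Function('A')(91), Pow(Pow(-78, 2), -1))) = Add(Mul(-9753, Pow(Mul(Add(-6, 35), -46), -1)), Mul(91, Pow(Pow(-78, 2), -1))) = Add(Mul(-9753, Pow(Mul(29, -46), -1)), Mul(91, Pow(6084, -1))) = Add(Mul(-9753, Pow(-1334, -1)), Mul(91, Rational(1, 6084))) = Add(Mul(-9753, Rational(-1, 1334)), Rational(7, 468)) = Add(Rational(9753, 1334), Rational(7, 468)) = Rational(2286871, 312156)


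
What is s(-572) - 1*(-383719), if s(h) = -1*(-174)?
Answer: 383893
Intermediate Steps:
s(h) = 174
s(-572) - 1*(-383719) = 174 - 1*(-383719) = 174 + 383719 = 383893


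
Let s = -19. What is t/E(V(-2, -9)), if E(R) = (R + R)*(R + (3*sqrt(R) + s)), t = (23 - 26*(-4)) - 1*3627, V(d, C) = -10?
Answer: -725/133 - 75*I*sqrt(10)/133 ≈ -5.4511 - 1.7832*I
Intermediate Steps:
t = -3500 (t = (23 + 104) - 3627 = 127 - 3627 = -3500)
E(R) = 2*R*(-19 + R + 3*sqrt(R)) (E(R) = (R + R)*(R + (3*sqrt(R) - 19)) = (2*R)*(R + (-19 + 3*sqrt(R))) = (2*R)*(-19 + R + 3*sqrt(R)) = 2*R*(-19 + R + 3*sqrt(R)))
t/E(V(-2, -9)) = -3500/(-38*(-10) + 2*(-10)**2 + 6*(-10)**(3/2)) = -3500/(380 + 2*100 + 6*(-10*I*sqrt(10))) = -3500/(380 + 200 - 60*I*sqrt(10)) = -3500/(580 - 60*I*sqrt(10))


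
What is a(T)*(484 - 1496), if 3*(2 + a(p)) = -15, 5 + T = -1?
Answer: 7084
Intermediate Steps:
T = -6 (T = -5 - 1 = -6)
a(p) = -7 (a(p) = -2 + (1/3)*(-15) = -2 - 5 = -7)
a(T)*(484 - 1496) = -7*(484 - 1496) = -7*(-1012) = 7084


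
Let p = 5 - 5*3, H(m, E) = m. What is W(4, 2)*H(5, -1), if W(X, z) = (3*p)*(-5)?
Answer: 750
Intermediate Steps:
p = -10 (p = 5 - 15 = -10)
W(X, z) = 150 (W(X, z) = (3*(-10))*(-5) = -30*(-5) = 150)
W(4, 2)*H(5, -1) = 150*5 = 750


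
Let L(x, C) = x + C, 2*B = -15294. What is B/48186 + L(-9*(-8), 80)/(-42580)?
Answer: -27744461/170979990 ≈ -0.16227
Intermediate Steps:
B = -7647 (B = (1/2)*(-15294) = -7647)
L(x, C) = C + x
B/48186 + L(-9*(-8), 80)/(-42580) = -7647/48186 + (80 - 9*(-8))/(-42580) = -7647*1/48186 + (80 + 72)*(-1/42580) = -2549/16062 + 152*(-1/42580) = -2549/16062 - 38/10645 = -27744461/170979990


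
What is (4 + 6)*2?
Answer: 20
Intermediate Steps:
(4 + 6)*2 = 10*2 = 20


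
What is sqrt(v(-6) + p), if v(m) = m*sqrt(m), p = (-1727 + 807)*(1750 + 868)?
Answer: sqrt(-2408560 - 6*I*sqrt(6)) ≈ 0.005 - 1552.0*I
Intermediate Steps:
p = -2408560 (p = -920*2618 = -2408560)
v(m) = m**(3/2)
sqrt(v(-6) + p) = sqrt((-6)**(3/2) - 2408560) = sqrt(-6*I*sqrt(6) - 2408560) = sqrt(-2408560 - 6*I*sqrt(6))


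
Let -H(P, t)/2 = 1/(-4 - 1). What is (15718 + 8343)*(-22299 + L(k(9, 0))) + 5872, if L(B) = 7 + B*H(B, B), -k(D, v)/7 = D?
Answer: -2684841386/5 ≈ -5.3697e+8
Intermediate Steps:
H(P, t) = ⅖ (H(P, t) = -2/(-4 - 1) = -2/(-5) = -2*(-⅕) = ⅖)
k(D, v) = -7*D
L(B) = 7 + 2*B/5 (L(B) = 7 + B*(⅖) = 7 + 2*B/5)
(15718 + 8343)*(-22299 + L(k(9, 0))) + 5872 = (15718 + 8343)*(-22299 + (7 + 2*(-7*9)/5)) + 5872 = 24061*(-22299 + (7 + (⅖)*(-63))) + 5872 = 24061*(-22299 + (7 - 126/5)) + 5872 = 24061*(-22299 - 91/5) + 5872 = 24061*(-111586/5) + 5872 = -2684870746/5 + 5872 = -2684841386/5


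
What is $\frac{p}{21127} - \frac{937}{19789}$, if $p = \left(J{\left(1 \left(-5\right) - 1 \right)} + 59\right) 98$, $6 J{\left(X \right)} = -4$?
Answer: $\frac{279993353}{1254246609} \approx 0.22324$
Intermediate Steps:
$J{\left(X \right)} = - \frac{2}{3}$ ($J{\left(X \right)} = \frac{1}{6} \left(-4\right) = - \frac{2}{3}$)
$p = \frac{17150}{3}$ ($p = \left(- \frac{2}{3} + 59\right) 98 = \frac{175}{3} \cdot 98 = \frac{17150}{3} \approx 5716.7$)
$\frac{p}{21127} - \frac{937}{19789} = \frac{17150}{3 \cdot 21127} - \frac{937}{19789} = \frac{17150}{3} \cdot \frac{1}{21127} - \frac{937}{19789} = \frac{17150}{63381} - \frac{937}{19789} = \frac{279993353}{1254246609}$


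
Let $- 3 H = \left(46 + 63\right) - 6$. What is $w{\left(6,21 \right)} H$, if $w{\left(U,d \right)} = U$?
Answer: $-206$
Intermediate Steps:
$H = - \frac{103}{3}$ ($H = - \frac{\left(46 + 63\right) - 6}{3} = - \frac{109 - 6}{3} = \left(- \frac{1}{3}\right) 103 = - \frac{103}{3} \approx -34.333$)
$w{\left(6,21 \right)} H = 6 \left(- \frac{103}{3}\right) = -206$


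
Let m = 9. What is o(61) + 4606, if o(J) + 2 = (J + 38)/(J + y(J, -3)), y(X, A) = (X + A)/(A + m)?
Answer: 976345/212 ≈ 4605.4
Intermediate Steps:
y(X, A) = (A + X)/(9 + A) (y(X, A) = (X + A)/(A + 9) = (A + X)/(9 + A))
o(J) = -2 + (38 + J)/(-½ + 7*J/6) (o(J) = -2 + (J + 38)/(J + (-3 + J)/(9 - 3)) = -2 + (38 + J)/(J + (-3 + J)/6) = -2 + (38 + J)/(J + (-½ + J/6)) = -2 + (38 + J)/(-½ + 7*J/6))
o(61) + 4606 = 2*(117 - 4*61)/(-3 + 7*61) + 4606 = 2*(117 - 244)/(-3 + 427) + 4606 = 2*(-127)/424 + 4606 = 2*(1/424)*(-127) + 4606 = -127/212 + 4606 = 976345/212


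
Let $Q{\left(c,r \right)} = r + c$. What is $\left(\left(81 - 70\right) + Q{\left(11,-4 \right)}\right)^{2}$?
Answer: $324$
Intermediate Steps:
$Q{\left(c,r \right)} = c + r$
$\left(\left(81 - 70\right) + Q{\left(11,-4 \right)}\right)^{2} = \left(\left(81 - 70\right) + \left(11 - 4\right)\right)^{2} = \left(11 + 7\right)^{2} = 18^{2} = 324$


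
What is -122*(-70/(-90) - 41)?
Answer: 44164/9 ≈ 4907.1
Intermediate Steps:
-122*(-70/(-90) - 41) = -122*(-70*(-1/90) - 41) = -122*(7/9 - 41) = -122*(-362/9) = 44164/9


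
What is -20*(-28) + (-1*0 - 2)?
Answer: 558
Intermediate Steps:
-20*(-28) + (-1*0 - 2) = 560 + (0 - 2) = 560 - 2 = 558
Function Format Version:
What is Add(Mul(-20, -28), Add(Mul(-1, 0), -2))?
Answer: 558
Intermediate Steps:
Add(Mul(-20, -28), Add(Mul(-1, 0), -2)) = Add(560, Add(0, -2)) = Add(560, -2) = 558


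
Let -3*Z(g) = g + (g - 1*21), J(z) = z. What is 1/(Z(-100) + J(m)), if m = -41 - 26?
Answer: 3/20 ≈ 0.15000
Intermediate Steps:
m = -67
Z(g) = 7 - 2*g/3 (Z(g) = -(g + (g - 1*21))/3 = -(g + (g - 21))/3 = -(g + (-21 + g))/3 = -(-21 + 2*g)/3 = 7 - 2*g/3)
1/(Z(-100) + J(m)) = 1/((7 - 2/3*(-100)) - 67) = 1/((7 + 200/3) - 67) = 1/(221/3 - 67) = 1/(20/3) = 3/20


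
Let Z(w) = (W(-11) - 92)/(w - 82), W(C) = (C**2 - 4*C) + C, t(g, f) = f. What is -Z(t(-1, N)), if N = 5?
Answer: 62/77 ≈ 0.80519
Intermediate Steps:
W(C) = C**2 - 3*C
Z(w) = 62/(-82 + w) (Z(w) = (-11*(-3 - 11) - 92)/(w - 82) = (-11*(-14) - 92)/(-82 + w) = (154 - 92)/(-82 + w) = 62/(-82 + w))
-Z(t(-1, N)) = -62/(-82 + 5) = -62/(-77) = -62*(-1)/77 = -1*(-62/77) = 62/77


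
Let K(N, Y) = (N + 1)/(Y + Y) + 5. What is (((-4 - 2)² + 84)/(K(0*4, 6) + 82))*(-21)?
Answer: -6048/209 ≈ -28.938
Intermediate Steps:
K(N, Y) = 5 + (1 + N)/(2*Y) (K(N, Y) = (1 + N)/((2*Y)) + 5 = (1 + N)*(1/(2*Y)) + 5 = (1 + N)/(2*Y) + 5 = 5 + (1 + N)/(2*Y))
(((-4 - 2)² + 84)/(K(0*4, 6) + 82))*(-21) = (((-4 - 2)² + 84)/((½)*(1 + 0*4 + 10*6)/6 + 82))*(-21) = (((-6)² + 84)/((½)*(⅙)*(1 + 0 + 60) + 82))*(-21) = ((36 + 84)/((½)*(⅙)*61 + 82))*(-21) = (120/(61/12 + 82))*(-21) = (120/(1045/12))*(-21) = (120*(12/1045))*(-21) = (288/209)*(-21) = -6048/209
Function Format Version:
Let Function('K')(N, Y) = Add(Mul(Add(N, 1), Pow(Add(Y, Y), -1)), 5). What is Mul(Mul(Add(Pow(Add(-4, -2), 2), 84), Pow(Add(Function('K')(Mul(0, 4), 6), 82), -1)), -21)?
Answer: Rational(-6048, 209) ≈ -28.938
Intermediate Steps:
Function('K')(N, Y) = Add(5, Mul(Rational(1, 2), Pow(Y, -1), Add(1, N))) (Function('K')(N, Y) = Add(Mul(Add(1, N), Pow(Mul(2, Y), -1)), 5) = Add(Mul(Add(1, N), Mul(Rational(1, 2), Pow(Y, -1))), 5) = Add(Mul(Rational(1, 2), Pow(Y, -1), Add(1, N)), 5) = Add(5, Mul(Rational(1, 2), Pow(Y, -1), Add(1, N))))
Mul(Mul(Add(Pow(Add(-4, -2), 2), 84), Pow(Add(Function('K')(Mul(0, 4), 6), 82), -1)), -21) = Mul(Mul(Add(Pow(Add(-4, -2), 2), 84), Pow(Add(Mul(Rational(1, 2), Pow(6, -1), Add(1, Mul(0, 4), Mul(10, 6))), 82), -1)), -21) = Mul(Mul(Add(Pow(-6, 2), 84), Pow(Add(Mul(Rational(1, 2), Rational(1, 6), Add(1, 0, 60)), 82), -1)), -21) = Mul(Mul(Add(36, 84), Pow(Add(Mul(Rational(1, 2), Rational(1, 6), 61), 82), -1)), -21) = Mul(Mul(120, Pow(Add(Rational(61, 12), 82), -1)), -21) = Mul(Mul(120, Pow(Rational(1045, 12), -1)), -21) = Mul(Mul(120, Rational(12, 1045)), -21) = Mul(Rational(288, 209), -21) = Rational(-6048, 209)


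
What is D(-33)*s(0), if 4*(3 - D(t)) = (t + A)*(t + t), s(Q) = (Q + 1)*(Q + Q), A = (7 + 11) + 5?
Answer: 0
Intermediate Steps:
A = 23 (A = 18 + 5 = 23)
s(Q) = 2*Q*(1 + Q) (s(Q) = (1 + Q)*(2*Q) = 2*Q*(1 + Q))
D(t) = 3 - t*(23 + t)/2 (D(t) = 3 - (t + 23)*(t + t)/4 = 3 - (23 + t)*2*t/4 = 3 - t*(23 + t)/2)
D(-33)*s(0) = (3 - 23/2*(-33) - 1/2*(-33)**2)*(2*0*(1 + 0)) = (3 + 759/2 - 1/2*1089)*(2*0*1) = (3 + 759/2 - 1089/2)*0 = -162*0 = 0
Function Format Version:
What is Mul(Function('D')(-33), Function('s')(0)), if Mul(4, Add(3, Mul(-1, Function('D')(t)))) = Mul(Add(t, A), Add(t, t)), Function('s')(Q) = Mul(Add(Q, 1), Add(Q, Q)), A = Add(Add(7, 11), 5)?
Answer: 0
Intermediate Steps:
A = 23 (A = Add(18, 5) = 23)
Function('s')(Q) = Mul(2, Q, Add(1, Q)) (Function('s')(Q) = Mul(Add(1, Q), Mul(2, Q)) = Mul(2, Q, Add(1, Q)))
Function('D')(t) = Add(3, Mul(Rational(-1, 2), t, Add(23, t))) (Function('D')(t) = Add(3, Mul(Rational(-1, 4), Mul(Add(t, 23), Add(t, t)))) = Add(3, Mul(Rational(-1, 4), Mul(Add(23, t), Mul(2, t)))) = Add(3, Mul(Rational(-1, 4), Mul(2, t, Add(23, t)))) = Add(3, Mul(Rational(-1, 2), t, Add(23, t))))
Mul(Function('D')(-33), Function('s')(0)) = Mul(Add(3, Mul(Rational(-23, 2), -33), Mul(Rational(-1, 2), Pow(-33, 2))), Mul(2, 0, Add(1, 0))) = Mul(Add(3, Rational(759, 2), Mul(Rational(-1, 2), 1089)), Mul(2, 0, 1)) = Mul(Add(3, Rational(759, 2), Rational(-1089, 2)), 0) = Mul(-162, 0) = 0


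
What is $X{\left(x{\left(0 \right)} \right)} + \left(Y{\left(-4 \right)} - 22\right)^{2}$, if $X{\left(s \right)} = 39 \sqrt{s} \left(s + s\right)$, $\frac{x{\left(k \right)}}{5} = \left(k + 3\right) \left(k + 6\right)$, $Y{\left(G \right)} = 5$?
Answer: $289 + 21060 \sqrt{10} \approx 66887.0$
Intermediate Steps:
$x{\left(k \right)} = 5 \left(3 + k\right) \left(6 + k\right)$ ($x{\left(k \right)} = 5 \left(k + 3\right) \left(k + 6\right) = 5 \left(3 + k\right) \left(6 + k\right)$)
$X{\left(s \right)} = 78 s^{\frac{3}{2}}$ ($X{\left(s \right)} = 39 \sqrt{s} 2 s = 78 s^{\frac{3}{2}}$)
$X{\left(x{\left(0 \right)} \right)} + \left(Y{\left(-4 \right)} - 22\right)^{2} = 78 \left(90 + 5 \cdot 0^{2} + 45 \cdot 0\right)^{\frac{3}{2}} + \left(5 - 22\right)^{2} = 78 \left(90 + 5 \cdot 0 + 0\right)^{\frac{3}{2}} + \left(-17\right)^{2} = 78 \left(90 + 0 + 0\right)^{\frac{3}{2}} + 289 = 78 \cdot 90^{\frac{3}{2}} + 289 = 78 \cdot 270 \sqrt{10} + 289 = 21060 \sqrt{10} + 289 = 289 + 21060 \sqrt{10}$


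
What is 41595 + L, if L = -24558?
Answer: 17037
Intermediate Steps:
41595 + L = 41595 - 24558 = 17037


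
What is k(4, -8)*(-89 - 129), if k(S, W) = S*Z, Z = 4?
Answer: -3488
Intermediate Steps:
k(S, W) = 4*S (k(S, W) = S*4 = 4*S)
k(4, -8)*(-89 - 129) = (4*4)*(-89 - 129) = 16*(-218) = -3488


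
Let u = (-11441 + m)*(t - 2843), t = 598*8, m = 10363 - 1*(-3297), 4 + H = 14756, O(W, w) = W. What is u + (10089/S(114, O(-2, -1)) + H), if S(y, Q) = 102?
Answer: 146945617/34 ≈ 4.3219e+6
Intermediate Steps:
H = 14752 (H = -4 + 14756 = 14752)
m = 13660 (m = 10363 + 3297 = 13660)
t = 4784
u = 4307079 (u = (-11441 + 13660)*(4784 - 2843) = 2219*1941 = 4307079)
u + (10089/S(114, O(-2, -1)) + H) = 4307079 + (10089/102 + 14752) = 4307079 + (10089*(1/102) + 14752) = 4307079 + (3363/34 + 14752) = 4307079 + 504931/34 = 146945617/34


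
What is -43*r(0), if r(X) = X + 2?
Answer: -86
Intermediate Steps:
r(X) = 2 + X
-43*r(0) = -43*(2 + 0) = -43*2 = -86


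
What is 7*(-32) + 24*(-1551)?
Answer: -37448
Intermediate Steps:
7*(-32) + 24*(-1551) = -224 - 37224 = -37448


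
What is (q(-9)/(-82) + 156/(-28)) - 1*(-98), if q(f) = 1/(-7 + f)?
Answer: 848871/9184 ≈ 92.429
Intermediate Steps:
(q(-9)/(-82) + 156/(-28)) - 1*(-98) = (1/(-7 - 9*(-82)) + 156/(-28)) - 1*(-98) = (-1/82/(-16) + 156*(-1/28)) + 98 = (-1/16*(-1/82) - 39/7) + 98 = (1/1312 - 39/7) + 98 = -51161/9184 + 98 = 848871/9184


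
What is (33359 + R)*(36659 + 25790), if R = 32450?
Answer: 4109706241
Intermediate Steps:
(33359 + R)*(36659 + 25790) = (33359 + 32450)*(36659 + 25790) = 65809*62449 = 4109706241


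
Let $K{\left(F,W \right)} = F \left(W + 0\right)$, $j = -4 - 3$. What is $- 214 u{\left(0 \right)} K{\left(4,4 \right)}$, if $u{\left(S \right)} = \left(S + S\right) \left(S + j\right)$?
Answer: $0$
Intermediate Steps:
$j = -7$ ($j = -4 - 3 = -7$)
$u{\left(S \right)} = 2 S \left(-7 + S\right)$ ($u{\left(S \right)} = \left(S + S\right) \left(S - 7\right) = 2 S \left(-7 + S\right)$)
$K{\left(F,W \right)} = F W$
$- 214 u{\left(0 \right)} K{\left(4,4 \right)} = - 214 \cdot 2 \cdot 0 \left(-7 + 0\right) 4 \cdot 4 = - 214 \cdot 2 \cdot 0 \left(-7\right) 16 = \left(-214\right) 0 \cdot 16 = 0 \cdot 16 = 0$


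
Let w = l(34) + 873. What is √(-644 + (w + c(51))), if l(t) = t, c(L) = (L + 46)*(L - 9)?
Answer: √4337 ≈ 65.856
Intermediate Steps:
c(L) = (-9 + L)*(46 + L) (c(L) = (46 + L)*(-9 + L) = (-9 + L)*(46 + L))
w = 907 (w = 34 + 873 = 907)
√(-644 + (w + c(51))) = √(-644 + (907 + (-414 + 51² + 37*51))) = √(-644 + (907 + (-414 + 2601 + 1887))) = √(-644 + (907 + 4074)) = √(-644 + 4981) = √4337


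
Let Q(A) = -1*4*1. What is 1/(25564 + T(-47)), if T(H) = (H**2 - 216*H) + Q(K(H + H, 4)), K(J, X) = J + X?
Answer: 1/37921 ≈ 2.6371e-5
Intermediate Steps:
Q(A) = -4 (Q(A) = -4*1 = -4)
T(H) = -4 + H**2 - 216*H (T(H) = (H**2 - 216*H) - 4 = -4 + H**2 - 216*H)
1/(25564 + T(-47)) = 1/(25564 + (-4 + (-47)**2 - 216*(-47))) = 1/(25564 + (-4 + 2209 + 10152)) = 1/(25564 + 12357) = 1/37921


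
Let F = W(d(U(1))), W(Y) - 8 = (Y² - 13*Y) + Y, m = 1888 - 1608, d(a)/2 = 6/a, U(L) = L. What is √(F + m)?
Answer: 12*√2 ≈ 16.971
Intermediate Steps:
d(a) = 12/a (d(a) = 2*(6/a) = 12/a)
m = 280
W(Y) = 8 + Y² - 12*Y (W(Y) = 8 + ((Y² - 13*Y) + Y) = 8 + (Y² - 12*Y) = 8 + Y² - 12*Y)
F = 8 (F = 8 + (12/1)² - 144/1 = 8 + (12*1)² - 144 = 8 + 12² - 12*12 = 8 + 144 - 144 = 8)
√(F + m) = √(8 + 280) = √288 = 12*√2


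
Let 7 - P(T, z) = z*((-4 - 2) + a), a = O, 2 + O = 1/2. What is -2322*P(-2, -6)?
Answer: 88236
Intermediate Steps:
O = -3/2 (O = -2 + 1/2 = -2 + ½ = -3/2 ≈ -1.5000)
a = -3/2 ≈ -1.5000
P(T, z) = 7 + 15*z/2 (P(T, z) = 7 - z*((-4 - 2) - 3/2) = 7 - z*(-6 - 3/2) = 7 - z*(-15)/2 = 7 - (-15)*z/2 = 7 + 15*z/2)
-2322*P(-2, -6) = -2322*(7 + (15/2)*(-6)) = -2322*(7 - 45) = -2322*(-38) = 88236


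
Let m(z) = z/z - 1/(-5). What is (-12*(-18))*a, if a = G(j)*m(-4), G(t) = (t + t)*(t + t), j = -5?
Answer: 25920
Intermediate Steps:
m(z) = 6/5 (m(z) = 1 - 1*(-⅕) = 1 + ⅕ = 6/5)
G(t) = 4*t² (G(t) = (2*t)*(2*t) = 4*t²)
a = 120 (a = (4*(-5)²)*(6/5) = (4*25)*(6/5) = 100*(6/5) = 120)
(-12*(-18))*a = -12*(-18)*120 = 216*120 = 25920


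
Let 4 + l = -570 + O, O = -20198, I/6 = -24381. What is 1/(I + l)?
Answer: -1/167058 ≈ -5.9859e-6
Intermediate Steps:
I = -146286 (I = 6*(-24381) = -146286)
l = -20772 (l = -4 + (-570 - 20198) = -4 - 20768 = -20772)
1/(I + l) = 1/(-146286 - 20772) = 1/(-167058) = -1/167058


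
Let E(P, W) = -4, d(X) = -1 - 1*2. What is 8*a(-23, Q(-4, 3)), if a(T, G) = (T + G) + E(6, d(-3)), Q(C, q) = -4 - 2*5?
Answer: -328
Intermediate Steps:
Q(C, q) = -14 (Q(C, q) = -4 - 10 = -14)
d(X) = -3 (d(X) = -1 - 2 = -3)
a(T, G) = -4 + G + T (a(T, G) = (T + G) - 4 = (G + T) - 4 = -4 + G + T)
8*a(-23, Q(-4, 3)) = 8*(-4 - 14 - 23) = 8*(-41) = -328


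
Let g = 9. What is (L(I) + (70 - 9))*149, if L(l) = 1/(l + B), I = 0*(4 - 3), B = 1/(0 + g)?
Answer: 10430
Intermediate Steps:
B = 1/9 (B = 1/(0 + 9) = 1/9 ≈ 0.11111)
I = 0 (I = 0*1 = 0)
L(l) = 1/(1/9 + l) (L(l) = 1/(l + 1/9) = 1/(1/9 + l))
(L(I) + (70 - 9))*149 = (9/(1 + 9*0) + (70 - 9))*149 = (9/(1 + 0) + 61)*149 = (9/1 + 61)*149 = (9*1 + 61)*149 = (9 + 61)*149 = 70*149 = 10430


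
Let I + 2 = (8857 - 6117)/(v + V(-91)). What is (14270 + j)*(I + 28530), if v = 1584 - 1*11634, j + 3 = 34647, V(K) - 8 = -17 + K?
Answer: 1416336468444/1015 ≈ 1.3954e+9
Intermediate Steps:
V(K) = -9 + K (V(K) = 8 + (-17 + K) = -9 + K)
j = 34644 (j = -3 + 34647 = 34644)
v = -10050 (v = 1584 - 11634 = -10050)
I = -2304/1015 (I = -2 + (8857 - 6117)/(-10050 + (-9 - 91)) = -2 + 2740/(-10050 - 100) = -2 + 2740/(-10150) = -2 + 2740*(-1/10150) = -2 - 274/1015 = -2304/1015 ≈ -2.2700)
(14270 + j)*(I + 28530) = (14270 + 34644)*(-2304/1015 + 28530) = 48914*(28955646/1015) = 1416336468444/1015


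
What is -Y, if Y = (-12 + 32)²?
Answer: -400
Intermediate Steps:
Y = 400 (Y = 20² = 400)
-Y = -1*400 = -400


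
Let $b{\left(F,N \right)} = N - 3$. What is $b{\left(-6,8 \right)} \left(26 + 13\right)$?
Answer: $195$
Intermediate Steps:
$b{\left(F,N \right)} = -3 + N$
$b{\left(-6,8 \right)} \left(26 + 13\right) = \left(-3 + 8\right) \left(26 + 13\right) = 5 \cdot 39 = 195$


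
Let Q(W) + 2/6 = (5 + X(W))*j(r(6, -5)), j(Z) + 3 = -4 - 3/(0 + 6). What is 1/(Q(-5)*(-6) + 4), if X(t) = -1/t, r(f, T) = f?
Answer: 1/240 ≈ 0.0041667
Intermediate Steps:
j(Z) = -15/2 (j(Z) = -3 + (-4 - 3/(0 + 6)) = -3 + (-4 - 3/6) = -3 + (-4 - 3*⅙) = -3 + (-4 - ½) = -3 - 9/2 = -15/2)
Q(W) = -227/6 + 15/(2*W) (Q(W) = -⅓ + (5 - 1/W)*(-15/2) = -⅓ + (-75/2 + 15/(2*W)) = -227/6 + 15/(2*W))
1/(Q(-5)*(-6) + 4) = 1/(((⅙)*(45 - 227*(-5))/(-5))*(-6) + 4) = 1/(((⅙)*(-⅕)*(45 + 1135))*(-6) + 4) = 1/(((⅙)*(-⅕)*1180)*(-6) + 4) = 1/(-118/3*(-6) + 4) = 1/(236 + 4) = 1/240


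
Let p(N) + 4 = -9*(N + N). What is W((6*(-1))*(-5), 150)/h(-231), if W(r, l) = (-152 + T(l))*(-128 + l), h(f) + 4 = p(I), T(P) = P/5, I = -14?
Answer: -11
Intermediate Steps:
T(P) = P/5 (T(P) = P*(⅕) = P/5)
p(N) = -4 - 18*N (p(N) = -4 - 9*(N + N) = -4 - 18*N)
h(f) = 244 (h(f) = -4 + (-4 - 18*(-14)) = -4 + (-4 + 252) = -4 + 248 = 244)
W(r, l) = (-152 + l/5)*(-128 + l)
W((6*(-1))*(-5), 150)/h(-231) = (19456 - 888/5*150 + (⅕)*150²)/244 = (19456 - 26640 + (⅕)*22500)*(1/244) = (19456 - 26640 + 4500)*(1/244) = -2684*1/244 = -11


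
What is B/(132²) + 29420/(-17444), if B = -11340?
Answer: -4933535/2110724 ≈ -2.3374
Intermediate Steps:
B/(132²) + 29420/(-17444) = -11340/(132²) + 29420/(-17444) = -11340/17424 + 29420*(-1/17444) = -11340*1/17424 - 7355/4361 = -315/484 - 7355/4361 = -4933535/2110724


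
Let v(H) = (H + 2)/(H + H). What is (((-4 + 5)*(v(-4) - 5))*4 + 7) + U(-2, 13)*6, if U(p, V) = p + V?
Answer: 54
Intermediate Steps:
v(H) = (2 + H)/(2*H) (v(H) = (2 + H)/((2*H)) = (2 + H)*(1/(2*H)) = (2 + H)/(2*H))
U(p, V) = V + p
(((-4 + 5)*(v(-4) - 5))*4 + 7) + U(-2, 13)*6 = (((-4 + 5)*((1/2)*(2 - 4)/(-4) - 5))*4 + 7) + (13 - 2)*6 = ((1*((1/2)*(-1/4)*(-2) - 5))*4 + 7) + 11*6 = ((1*(1/4 - 5))*4 + 7) + 66 = ((1*(-19/4))*4 + 7) + 66 = (-19/4*4 + 7) + 66 = (-19 + 7) + 66 = -12 + 66 = 54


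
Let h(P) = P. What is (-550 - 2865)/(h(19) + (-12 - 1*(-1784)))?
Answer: -3415/1791 ≈ -1.9068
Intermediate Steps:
(-550 - 2865)/(h(19) + (-12 - 1*(-1784))) = (-550 - 2865)/(19 + (-12 - 1*(-1784))) = -3415/(19 + (-12 + 1784)) = -3415/(19 + 1772) = -3415/1791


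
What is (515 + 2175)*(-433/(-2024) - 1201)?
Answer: -3268875895/1012 ≈ -3.2301e+6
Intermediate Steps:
(515 + 2175)*(-433/(-2024) - 1201) = 2690*(-433*(-1/2024) - 1201) = 2690*(433/2024 - 1201) = 2690*(-2430391/2024) = -3268875895/1012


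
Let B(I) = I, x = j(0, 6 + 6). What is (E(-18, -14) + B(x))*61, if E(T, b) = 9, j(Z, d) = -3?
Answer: 366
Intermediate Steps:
x = -3
(E(-18, -14) + B(x))*61 = (9 - 3)*61 = 6*61 = 366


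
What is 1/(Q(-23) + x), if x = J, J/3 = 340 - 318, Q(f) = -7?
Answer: 1/59 ≈ 0.016949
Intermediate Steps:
J = 66 (J = 3*(340 - 318) = 3*22 = 66)
x = 66
1/(Q(-23) + x) = 1/(-7 + 66) = 1/59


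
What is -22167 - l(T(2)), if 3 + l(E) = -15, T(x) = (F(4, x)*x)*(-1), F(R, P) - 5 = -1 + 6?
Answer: -22149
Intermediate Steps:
F(R, P) = 10 (F(R, P) = 5 + (-1 + 6) = 5 + 5 = 10)
T(x) = -10*x (T(x) = (10*x)*(-1) = -10*x)
l(E) = -18 (l(E) = -3 - 15 = -18)
-22167 - l(T(2)) = -22167 - 1*(-18) = -22167 + 18 = -22149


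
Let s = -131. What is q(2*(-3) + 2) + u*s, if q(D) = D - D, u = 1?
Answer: -131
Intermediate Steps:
q(D) = 0
q(2*(-3) + 2) + u*s = 0 + 1*(-131) = 0 - 131 = -131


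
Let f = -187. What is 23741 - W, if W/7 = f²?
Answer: -221042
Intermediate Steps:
W = 244783 (W = 7*(-187)² = 7*34969 = 244783)
23741 - W = 23741 - 1*244783 = 23741 - 244783 = -221042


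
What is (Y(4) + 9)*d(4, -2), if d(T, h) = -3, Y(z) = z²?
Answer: -75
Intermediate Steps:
(Y(4) + 9)*d(4, -2) = (4² + 9)*(-3) = (16 + 9)*(-3) = 25*(-3) = -75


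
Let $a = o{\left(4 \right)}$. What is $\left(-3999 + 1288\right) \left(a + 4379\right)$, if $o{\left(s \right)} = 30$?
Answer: $-11952799$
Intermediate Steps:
$a = 30$
$\left(-3999 + 1288\right) \left(a + 4379\right) = \left(-3999 + 1288\right) \left(30 + 4379\right) = \left(-2711\right) 4409 = -11952799$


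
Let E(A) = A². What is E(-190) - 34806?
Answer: 1294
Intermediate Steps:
E(-190) - 34806 = (-190)² - 34806 = 36100 - 34806 = 1294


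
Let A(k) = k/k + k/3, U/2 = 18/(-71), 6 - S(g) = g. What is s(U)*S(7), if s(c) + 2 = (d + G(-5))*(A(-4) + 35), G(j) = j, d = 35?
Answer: -1038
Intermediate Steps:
S(g) = 6 - g
U = -36/71 (U = 2*(18/(-71)) = 2*(18*(-1/71)) = 2*(-18/71) = -36/71 ≈ -0.50704)
A(k) = 1 + k/3 (A(k) = 1 + k*(⅓) = 1 + k/3)
s(c) = 1038 (s(c) = -2 + (35 - 5)*((1 + (⅓)*(-4)) + 35) = -2 + 30*((1 - 4/3) + 35) = -2 + 30*(-⅓ + 35) = -2 + 30*(104/3) = -2 + 1040 = 1038)
s(U)*S(7) = 1038*(6 - 1*7) = 1038*(6 - 7) = 1038*(-1) = -1038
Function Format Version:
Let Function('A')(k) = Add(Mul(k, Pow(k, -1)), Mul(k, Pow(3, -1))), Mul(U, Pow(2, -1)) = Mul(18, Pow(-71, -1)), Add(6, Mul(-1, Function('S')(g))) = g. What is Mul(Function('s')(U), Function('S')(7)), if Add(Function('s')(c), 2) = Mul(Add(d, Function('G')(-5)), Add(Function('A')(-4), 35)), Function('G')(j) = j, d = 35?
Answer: -1038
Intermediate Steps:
Function('S')(g) = Add(6, Mul(-1, g))
U = Rational(-36, 71) (U = Mul(2, Mul(18, Pow(-71, -1))) = Mul(2, Mul(18, Rational(-1, 71))) = Mul(2, Rational(-18, 71)) = Rational(-36, 71) ≈ -0.50704)
Function('A')(k) = Add(1, Mul(Rational(1, 3), k)) (Function('A')(k) = Add(1, Mul(k, Rational(1, 3))) = Add(1, Mul(Rational(1, 3), k)))
Function('s')(c) = 1038 (Function('s')(c) = Add(-2, Mul(Add(35, -5), Add(Add(1, Mul(Rational(1, 3), -4)), 35))) = Add(-2, Mul(30, Add(Add(1, Rational(-4, 3)), 35))) = Add(-2, Mul(30, Add(Rational(-1, 3), 35))) = Add(-2, Mul(30, Rational(104, 3))) = Add(-2, 1040) = 1038)
Mul(Function('s')(U), Function('S')(7)) = Mul(1038, Add(6, Mul(-1, 7))) = Mul(1038, Add(6, -7)) = Mul(1038, -1) = -1038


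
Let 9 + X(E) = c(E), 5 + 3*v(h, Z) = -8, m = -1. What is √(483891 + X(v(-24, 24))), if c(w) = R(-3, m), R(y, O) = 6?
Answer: 4*√30243 ≈ 695.62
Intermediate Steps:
c(w) = 6
v(h, Z) = -13/3 (v(h, Z) = -5/3 + (⅓)*(-8) = -5/3 - 8/3 = -13/3)
X(E) = -3 (X(E) = -9 + 6 = -3)
√(483891 + X(v(-24, 24))) = √(483891 - 3) = √483888 = 4*√30243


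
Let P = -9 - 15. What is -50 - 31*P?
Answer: 694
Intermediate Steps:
P = -24
-50 - 31*P = -50 - 31*(-24) = -50 + 744 = 694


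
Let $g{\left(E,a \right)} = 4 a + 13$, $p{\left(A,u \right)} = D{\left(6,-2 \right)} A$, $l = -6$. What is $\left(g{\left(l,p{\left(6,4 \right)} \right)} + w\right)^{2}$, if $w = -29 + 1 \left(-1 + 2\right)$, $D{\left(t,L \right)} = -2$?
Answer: $3969$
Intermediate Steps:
$p{\left(A,u \right)} = - 2 A$
$w = -28$ ($w = -29 + 1 \cdot 1 = -29 + 1 = -28$)
$g{\left(E,a \right)} = 13 + 4 a$
$\left(g{\left(l,p{\left(6,4 \right)} \right)} + w\right)^{2} = \left(\left(13 + 4 \left(\left(-2\right) 6\right)\right) - 28\right)^{2} = \left(\left(13 + 4 \left(-12\right)\right) - 28\right)^{2} = \left(\left(13 - 48\right) - 28\right)^{2} = \left(-35 - 28\right)^{2} = \left(-63\right)^{2} = 3969$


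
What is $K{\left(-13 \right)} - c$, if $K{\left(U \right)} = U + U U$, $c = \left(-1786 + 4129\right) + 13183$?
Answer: $-15370$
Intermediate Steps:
$c = 15526$ ($c = 2343 + 13183 = 15526$)
$K{\left(U \right)} = U + U^{2}$
$K{\left(-13 \right)} - c = - 13 \left(1 - 13\right) - 15526 = \left(-13\right) \left(-12\right) - 15526 = 156 - 15526 = -15370$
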